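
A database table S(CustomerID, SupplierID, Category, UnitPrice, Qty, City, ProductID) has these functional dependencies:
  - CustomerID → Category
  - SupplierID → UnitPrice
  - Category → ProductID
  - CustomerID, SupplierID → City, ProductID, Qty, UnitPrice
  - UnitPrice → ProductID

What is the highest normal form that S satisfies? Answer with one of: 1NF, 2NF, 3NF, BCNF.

1NF

Candidate key: {CustomerID, SupplierID}. Prime attributes: {CustomerID, SupplierID}.
CustomerID → Category: {CustomerID}⁺ = {Category, CustomerID, ProductID}, which is not all of the attributes, so the left side is not a superkey — BCNF is violated.
Because {Category} is non-prime and the left side of CustomerID → Category is not a superkey, the relation is not in 3NF.
Since {CustomerID} ⊂ {CustomerID, SupplierID} and {CustomerID}⁺ ⊇ {Category, ProductID} with {Category, ProductID} non-prime, there is a partial dependency; 2NF fails.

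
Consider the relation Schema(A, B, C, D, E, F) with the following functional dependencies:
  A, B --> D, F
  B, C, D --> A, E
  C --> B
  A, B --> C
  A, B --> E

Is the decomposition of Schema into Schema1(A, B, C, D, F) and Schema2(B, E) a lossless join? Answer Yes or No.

No

Schema1 ∩ Schema2 = {B}; its closure under F is {B}.
Schema1 ⊄ {B} and Schema2 ⊄ {B}, so the split is lossy.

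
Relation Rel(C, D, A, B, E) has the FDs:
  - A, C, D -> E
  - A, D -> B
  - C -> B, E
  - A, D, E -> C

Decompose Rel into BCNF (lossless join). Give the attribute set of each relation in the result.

{A, B, D}; {A, C, D}; {C, E}

Candidate keys of the original relation: {A, C, D}, {A, D, E}.
In {A, B, C, D, E}, {A, D} is not a superkey ({A, D}⁺ restricted to this set is {A, B, D}), so split on A, D -> B into {A, B, D} and {A, C, D, E}.
{A, B, D} is in BCNF.
In {A, C, D, E}, {C} is not a superkey ({C}⁺ restricted to this set is {C, E}), so split on C -> E into {C, E} and {A, C, D}.
{C, E} is in BCNF.
{A, C, D} is in BCNF.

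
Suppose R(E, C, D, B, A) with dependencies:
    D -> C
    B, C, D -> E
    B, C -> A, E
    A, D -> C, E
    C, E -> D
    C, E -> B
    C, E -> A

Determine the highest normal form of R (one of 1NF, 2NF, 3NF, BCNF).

3NF

Candidate keys: {A, D}, {B, C}, {B, D}, {C, E}, {D, E}. Prime attributes: {A, B, C, D, E}.
D -> C breaks BCNF: {D}⁺ = {C, D}, so {D} is not a superkey.
Its right-hand attributes {C} are all prime, as are those of every other non-superkey FD — the relation is in 3NF.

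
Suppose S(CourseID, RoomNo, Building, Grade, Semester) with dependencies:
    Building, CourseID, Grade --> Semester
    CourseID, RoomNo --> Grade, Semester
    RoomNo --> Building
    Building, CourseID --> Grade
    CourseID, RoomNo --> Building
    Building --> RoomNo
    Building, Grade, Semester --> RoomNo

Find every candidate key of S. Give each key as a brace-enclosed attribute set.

No FD produces {CourseID}, so it must be in every candidate key.
{Building, CourseID} is a candidate key since {Building, CourseID}⁺ = {Building, CourseID, Grade, RoomNo, Semester} covers every attribute.
{CourseID, RoomNo} is a candidate key since {CourseID, RoomNo}⁺ = {Building, CourseID, Grade, RoomNo, Semester} covers every attribute.
These are minimal and exhaustive — every other superkey contains one of them.

{Building, CourseID}, {CourseID, RoomNo}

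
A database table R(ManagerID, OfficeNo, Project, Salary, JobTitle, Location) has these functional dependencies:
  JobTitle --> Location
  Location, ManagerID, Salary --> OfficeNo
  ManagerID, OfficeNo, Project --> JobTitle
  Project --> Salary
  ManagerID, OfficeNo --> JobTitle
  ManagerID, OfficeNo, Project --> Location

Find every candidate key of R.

{JobTitle, ManagerID, Project}, {Location, ManagerID, Project}, {ManagerID, OfficeNo, Project}

Attributes never on any right-hand side: {ManagerID, Project} — every candidate key must contain all of them.
{JobTitle, ManagerID, Project} is a candidate key since {JobTitle, ManagerID, Project}⁺ = {JobTitle, Location, ManagerID, OfficeNo, Project, Salary} covers every attribute.
{Location, ManagerID, Project} is a candidate key since {Location, ManagerID, Project}⁺ = {JobTitle, Location, ManagerID, OfficeNo, Project, Salary} covers every attribute.
{ManagerID, OfficeNo, Project} is a candidate key since {ManagerID, OfficeNo, Project}⁺ = {JobTitle, Location, ManagerID, OfficeNo, Project, Salary} covers every attribute.
No proper subset of any of these is a key, and no other minimal superkey exists.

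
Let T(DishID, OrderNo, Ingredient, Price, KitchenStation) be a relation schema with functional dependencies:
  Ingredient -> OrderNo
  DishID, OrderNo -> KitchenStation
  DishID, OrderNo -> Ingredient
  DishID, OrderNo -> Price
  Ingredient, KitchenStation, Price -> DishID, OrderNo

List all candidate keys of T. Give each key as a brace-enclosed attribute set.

{DishID, Ingredient}, {DishID, OrderNo}, {Ingredient, KitchenStation, Price}

Closure of {DishID, Ingredient} is {DishID, Ingredient, KitchenStation, OrderNo, Price}, the whole schema; {DishID, Ingredient} is a candidate key.
Closure of {DishID, OrderNo} is {DishID, Ingredient, KitchenStation, OrderNo, Price}, the whole schema; {DishID, OrderNo} is a candidate key.
Closure of {Ingredient, KitchenStation, Price} is {DishID, Ingredient, KitchenStation, OrderNo, Price}, the whole schema; {Ingredient, KitchenStation, Price} is a candidate key.
No proper subset of any of these is a key, and no other minimal superkey exists.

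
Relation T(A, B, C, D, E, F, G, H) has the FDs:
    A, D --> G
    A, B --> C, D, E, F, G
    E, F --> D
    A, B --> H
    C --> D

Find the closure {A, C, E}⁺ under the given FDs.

Start with {A, C, E}.
C --> D applies; add {D} → now {A, C, D, E}.
A, D --> G applies; add {G} → now {A, C, D, E, G}.
No further FD applies.

{A, C, D, E, G}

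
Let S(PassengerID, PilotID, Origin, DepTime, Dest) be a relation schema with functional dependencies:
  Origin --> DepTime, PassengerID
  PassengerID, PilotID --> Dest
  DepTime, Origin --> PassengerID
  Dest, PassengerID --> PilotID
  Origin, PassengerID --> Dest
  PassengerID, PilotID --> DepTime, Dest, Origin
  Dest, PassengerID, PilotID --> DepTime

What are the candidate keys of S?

{Dest, PassengerID}, {Origin}, {PassengerID, PilotID}

Closure of {Origin} is {DepTime, Dest, Origin, PassengerID, PilotID}, the whole schema; {Origin} is a candidate key.
Closure of {Dest, PassengerID} is {DepTime, Dest, Origin, PassengerID, PilotID}, the whole schema; {Dest, PassengerID} is a candidate key.
Closure of {PassengerID, PilotID} is {DepTime, Dest, Origin, PassengerID, PilotID}, the whole schema; {PassengerID, PilotID} is a candidate key.
Any other superkey properly contains one of these, so there are no further candidate keys.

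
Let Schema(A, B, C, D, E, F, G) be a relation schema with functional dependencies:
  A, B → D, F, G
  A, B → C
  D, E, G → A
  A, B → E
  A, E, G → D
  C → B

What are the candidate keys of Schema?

{A, B}⁺ = {A, B, C, D, E, F, G} — all of the relation — so {A, B} is a candidate key.
{A, C}⁺ = {A, B, C, D, E, F, G} — all of the relation — so {A, C} is a candidate key.
{B, D, E, G}⁺ = {A, B, C, D, E, F, G} — all of the relation — so {B, D, E, G} is a candidate key.
{C, D, E, G}⁺ = {A, B, C, D, E, F, G} — all of the relation — so {C, D, E, G} is a candidate key.
These are minimal and exhaustive — every other superkey contains one of them.

{A, B}, {A, C}, {B, D, E, G}, {C, D, E, G}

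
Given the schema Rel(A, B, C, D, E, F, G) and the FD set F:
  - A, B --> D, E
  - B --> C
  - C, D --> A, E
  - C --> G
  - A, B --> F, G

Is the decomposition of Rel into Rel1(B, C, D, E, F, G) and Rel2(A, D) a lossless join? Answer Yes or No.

The shared attributes are {D} and {D}⁺ = {D}.
The closure covers neither Rel1 nor Rel2 entirely; the join is not lossless.

No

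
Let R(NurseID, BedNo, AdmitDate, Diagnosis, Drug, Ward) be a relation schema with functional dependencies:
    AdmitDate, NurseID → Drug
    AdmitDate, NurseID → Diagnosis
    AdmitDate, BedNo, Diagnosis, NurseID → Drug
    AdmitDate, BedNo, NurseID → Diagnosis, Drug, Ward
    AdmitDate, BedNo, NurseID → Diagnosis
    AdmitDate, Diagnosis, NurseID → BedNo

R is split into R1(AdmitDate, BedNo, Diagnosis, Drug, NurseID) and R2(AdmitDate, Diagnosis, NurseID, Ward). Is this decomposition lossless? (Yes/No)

R1 ∩ R2 = {AdmitDate, Diagnosis, NurseID}; its closure under F is {AdmitDate, BedNo, Diagnosis, Drug, NurseID, Ward}.
This includes all of R1, so the common attributes are a superkey of R1 — the join is lossless.

Yes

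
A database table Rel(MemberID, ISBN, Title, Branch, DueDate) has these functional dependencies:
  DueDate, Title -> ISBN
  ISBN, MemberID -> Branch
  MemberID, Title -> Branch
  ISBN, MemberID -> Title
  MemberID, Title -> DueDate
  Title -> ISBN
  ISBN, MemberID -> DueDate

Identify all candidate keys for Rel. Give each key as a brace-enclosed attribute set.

No FD produces {MemberID}, so it must be in every candidate key.
{ISBN, MemberID} is a candidate key since {ISBN, MemberID}⁺ = {Branch, DueDate, ISBN, MemberID, Title} covers every attribute.
{MemberID, Title} is a candidate key since {MemberID, Title}⁺ = {Branch, DueDate, ISBN, MemberID, Title} covers every attribute.
No proper subset of any of these is a key, and no other minimal superkey exists.

{ISBN, MemberID}, {MemberID, Title}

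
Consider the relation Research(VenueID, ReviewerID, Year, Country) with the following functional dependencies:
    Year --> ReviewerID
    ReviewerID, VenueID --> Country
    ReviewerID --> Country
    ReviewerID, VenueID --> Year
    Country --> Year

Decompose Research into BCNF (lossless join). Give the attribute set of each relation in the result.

{Country, ReviewerID, Year}; {VenueID, Year}

Candidate keys of the original relation: {Country, VenueID}, {ReviewerID, VenueID}, {VenueID, Year}.
{Country, ReviewerID, VenueID, Year}: {Year} determines {Country, ReviewerID, Year} here but is not a superkey — split on Year --> Country, ReviewerID, giving {Country, ReviewerID, Year} and {VenueID, Year}.
{Country, ReviewerID, Year} has no BCNF violation.
{VenueID, Year} has no BCNF violation.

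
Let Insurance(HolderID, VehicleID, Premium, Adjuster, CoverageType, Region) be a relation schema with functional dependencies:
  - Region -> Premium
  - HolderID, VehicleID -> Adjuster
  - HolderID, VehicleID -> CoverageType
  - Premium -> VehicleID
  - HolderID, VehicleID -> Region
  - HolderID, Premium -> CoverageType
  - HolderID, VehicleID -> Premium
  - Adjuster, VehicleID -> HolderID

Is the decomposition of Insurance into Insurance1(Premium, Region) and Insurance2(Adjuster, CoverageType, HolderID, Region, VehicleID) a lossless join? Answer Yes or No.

The shared attributes are {Region} and {Region}⁺ = {Premium, Region, VehicleID}.
This includes all of Insurance1, so the common attributes are a superkey of Insurance1 — the join is lossless.

Yes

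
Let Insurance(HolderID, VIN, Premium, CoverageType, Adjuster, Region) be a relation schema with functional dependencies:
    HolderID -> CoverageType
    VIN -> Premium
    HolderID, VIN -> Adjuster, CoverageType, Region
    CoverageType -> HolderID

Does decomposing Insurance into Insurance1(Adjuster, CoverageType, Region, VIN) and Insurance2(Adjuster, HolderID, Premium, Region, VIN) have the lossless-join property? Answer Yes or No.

The shared attributes are {Adjuster, Region, VIN} and {Adjuster, Region, VIN}⁺ = {Adjuster, Premium, Region, VIN}.
Insurance1 ⊄ {Adjuster, Premium, Region, VIN} and Insurance2 ⊄ {Adjuster, Premium, Region, VIN}, so the split is lossy.

No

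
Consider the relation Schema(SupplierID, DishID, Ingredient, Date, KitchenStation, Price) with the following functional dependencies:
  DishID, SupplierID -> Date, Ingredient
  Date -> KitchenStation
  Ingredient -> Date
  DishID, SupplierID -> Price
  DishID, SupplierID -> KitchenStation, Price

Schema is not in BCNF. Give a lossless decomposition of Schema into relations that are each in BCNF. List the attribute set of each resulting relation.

Candidate key of the original relation: {DishID, SupplierID}.
{Date, DishID, Ingredient, KitchenStation, Price, SupplierID}: {Date} determines {Date, KitchenStation} here but is not a superkey — split on Date -> KitchenStation, giving {Date, KitchenStation} and {Date, DishID, Ingredient, Price, SupplierID}.
{Date, KitchenStation} has no BCNF violation.
{Date, DishID, Ingredient, Price, SupplierID}: {Ingredient} determines {Date, Ingredient} here but is not a superkey — split on Ingredient -> Date, giving {Date, Ingredient} and {DishID, Ingredient, Price, SupplierID}.
{Date, Ingredient} has no BCNF violation.
{DishID, Ingredient, Price, SupplierID} has no BCNF violation.

{Date, Ingredient}; {Date, KitchenStation}; {DishID, Ingredient, Price, SupplierID}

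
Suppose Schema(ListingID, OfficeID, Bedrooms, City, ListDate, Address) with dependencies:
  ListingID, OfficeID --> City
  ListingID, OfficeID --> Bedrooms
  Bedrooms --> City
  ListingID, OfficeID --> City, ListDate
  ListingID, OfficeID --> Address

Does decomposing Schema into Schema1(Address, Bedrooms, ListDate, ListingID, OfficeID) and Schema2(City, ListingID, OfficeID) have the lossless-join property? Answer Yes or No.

Yes

Schema1 ∩ Schema2 = {ListingID, OfficeID}; its closure under F is {Address, Bedrooms, City, ListDate, ListingID, OfficeID}.
This includes all of Schema1, so the common attributes are a superkey of Schema1 — the join is lossless.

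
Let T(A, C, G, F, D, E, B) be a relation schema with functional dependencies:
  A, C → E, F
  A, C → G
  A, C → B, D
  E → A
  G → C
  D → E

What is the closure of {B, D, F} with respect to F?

{A, B, D, E, F}

Start with {B, D, F}.
D → E applies; add {E} → now {B, D, E, F}.
E → A applies; add {A} → now {A, B, D, E, F}.
No further FD applies.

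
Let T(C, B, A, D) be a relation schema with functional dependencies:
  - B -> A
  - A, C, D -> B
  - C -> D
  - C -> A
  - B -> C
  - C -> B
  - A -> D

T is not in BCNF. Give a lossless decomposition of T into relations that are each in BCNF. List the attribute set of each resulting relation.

{A, B, C}; {A, D}

Candidate keys of the original relation: {B}, {C}.
{A, B, C, D}: {A} determines {A, D} here but is not a superkey — split on A -> D, giving {A, D} and {A, B, C}.
{A, D} has no BCNF violation.
{A, B, C} has no BCNF violation.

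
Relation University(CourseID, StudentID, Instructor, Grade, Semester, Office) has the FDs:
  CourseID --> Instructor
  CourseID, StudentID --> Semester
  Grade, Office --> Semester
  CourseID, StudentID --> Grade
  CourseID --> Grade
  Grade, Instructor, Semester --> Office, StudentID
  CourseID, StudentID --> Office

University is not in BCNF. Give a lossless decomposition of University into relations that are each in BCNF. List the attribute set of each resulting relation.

Candidate keys of the original relation: {CourseID, Office}, {CourseID, Semester}, {CourseID, StudentID}.
{CourseID, Grade, Instructor, Office, Semester, StudentID}: {CourseID} determines {CourseID, Grade, Instructor} here but is not a superkey — split on CourseID --> Grade, Instructor, giving {CourseID, Grade, Instructor} and {CourseID, Office, Semester, StudentID}.
{CourseID, Grade, Instructor} has no BCNF violation.
{CourseID, Office, Semester, StudentID} has no BCNF violation.

{CourseID, Grade, Instructor}; {CourseID, Office, Semester, StudentID}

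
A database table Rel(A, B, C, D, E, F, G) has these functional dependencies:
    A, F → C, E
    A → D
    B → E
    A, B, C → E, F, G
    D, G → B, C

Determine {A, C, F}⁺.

{A, C, D, E, F}

Start with {A, C, F}.
A, F → C, E applies; add {E} → now {A, C, E, F}.
A → D applies; add {D} → now {A, C, D, E, F}.
No further FD applies.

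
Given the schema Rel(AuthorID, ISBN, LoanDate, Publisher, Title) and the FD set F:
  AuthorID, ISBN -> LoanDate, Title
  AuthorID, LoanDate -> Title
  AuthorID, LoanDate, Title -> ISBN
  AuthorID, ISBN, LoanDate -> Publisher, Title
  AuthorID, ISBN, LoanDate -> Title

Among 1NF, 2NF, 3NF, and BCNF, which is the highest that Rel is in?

BCNF

Candidate keys: {AuthorID, ISBN}, {AuthorID, LoanDate}. Prime attributes: {AuthorID, ISBN, LoanDate}.
The left-hand side of every FD is a superkey, so BCNF is satisfied.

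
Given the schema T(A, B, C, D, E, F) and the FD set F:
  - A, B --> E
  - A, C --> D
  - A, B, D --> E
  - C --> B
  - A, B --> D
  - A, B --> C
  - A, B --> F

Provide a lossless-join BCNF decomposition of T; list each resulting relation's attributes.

{A, C, D, E, F}; {B, C}

Candidate keys of the original relation: {A, B}, {A, C}.
{A, B, C, D, E, F}: {C} determines {B, C} here but is not a superkey — split on C --> B, giving {B, C} and {A, C, D, E, F}.
{B, C} has no BCNF violation.
{A, C, D, E, F} has no BCNF violation.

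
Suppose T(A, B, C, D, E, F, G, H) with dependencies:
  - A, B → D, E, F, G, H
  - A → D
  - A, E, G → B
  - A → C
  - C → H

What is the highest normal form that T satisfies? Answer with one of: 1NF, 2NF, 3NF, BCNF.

1NF

Candidate keys: {A, B}, {A, E, G}. Prime attributes: {A, B, E, G}.
A → D breaks BCNF: {A}⁺ = {A, C, D, H}, so {A} is not a superkey.
A → D determines the non-prime attribute {D} from a non-superkey — 3NF is violated.
Since {A} ⊂ {A, B} and {A}⁺ ⊇ {C, D, H} with {C, D, H} non-prime, there is a partial dependency; 2NF fails.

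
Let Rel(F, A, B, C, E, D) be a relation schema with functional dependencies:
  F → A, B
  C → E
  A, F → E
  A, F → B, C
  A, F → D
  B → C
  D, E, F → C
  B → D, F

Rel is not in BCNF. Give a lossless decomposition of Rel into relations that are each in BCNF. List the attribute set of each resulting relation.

{A, B, C, D, F}; {C, E}

Candidate keys of the original relation: {B}, {F}.
Within {A, B, C, D, E, F}: {C}⁺ ∩ {A, B, C, D, E, F} = {C, E}, not the whole set, so C → E violates BCNF; decompose into {C, E} and {A, B, C, D, F}.
{C, E} is in BCNF.
{A, B, C, D, F} is in BCNF.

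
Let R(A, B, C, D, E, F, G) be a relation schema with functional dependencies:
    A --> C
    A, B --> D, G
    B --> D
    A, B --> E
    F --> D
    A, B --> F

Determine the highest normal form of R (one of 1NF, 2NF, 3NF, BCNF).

Candidate key: {A, B}. Prime attributes: {A, B}.
A --> C breaks BCNF: {A}⁺ = {A, C}, so {A} is not a superkey.
A --> C has non-prime {C} on the right and a non-superkey on the left, so 3NF fails.
The proper key subset {A} of {A, B} determines non-prime {C}, so the relation is not even in 2NF.

1NF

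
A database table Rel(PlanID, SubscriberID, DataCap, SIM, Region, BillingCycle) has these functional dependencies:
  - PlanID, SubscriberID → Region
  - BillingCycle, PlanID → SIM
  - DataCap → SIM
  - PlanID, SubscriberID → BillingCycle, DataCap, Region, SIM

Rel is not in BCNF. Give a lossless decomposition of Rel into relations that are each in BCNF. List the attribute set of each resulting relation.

{BillingCycle, DataCap, PlanID, Region, SubscriberID}; {BillingCycle, PlanID, SIM}

Candidate key of the original relation: {PlanID, SubscriberID}.
Within {BillingCycle, DataCap, PlanID, Region, SIM, SubscriberID}: {BillingCycle, PlanID}⁺ ∩ {BillingCycle, DataCap, PlanID, Region, SIM, SubscriberID} = {BillingCycle, PlanID, SIM}, not the whole set, so BillingCycle, PlanID → SIM violates BCNF; decompose into {BillingCycle, PlanID, SIM} and {BillingCycle, DataCap, PlanID, Region, SubscriberID}.
{BillingCycle, PlanID, SIM}: every determinant is a superkey — BCNF.
{BillingCycle, DataCap, PlanID, Region, SubscriberID}: every determinant is a superkey — BCNF.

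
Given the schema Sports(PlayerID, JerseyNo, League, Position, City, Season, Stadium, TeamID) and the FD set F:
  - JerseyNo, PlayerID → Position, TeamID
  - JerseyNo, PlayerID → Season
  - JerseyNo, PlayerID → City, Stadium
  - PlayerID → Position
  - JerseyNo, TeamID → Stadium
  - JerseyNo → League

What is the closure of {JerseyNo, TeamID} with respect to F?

{JerseyNo, League, Stadium, TeamID}

Start with {JerseyNo, TeamID}.
JerseyNo, TeamID → Stadium applies; add {Stadium} → now {JerseyNo, Stadium, TeamID}.
JerseyNo → League applies; add {League} → now {JerseyNo, League, Stadium, TeamID}.
No further FD applies.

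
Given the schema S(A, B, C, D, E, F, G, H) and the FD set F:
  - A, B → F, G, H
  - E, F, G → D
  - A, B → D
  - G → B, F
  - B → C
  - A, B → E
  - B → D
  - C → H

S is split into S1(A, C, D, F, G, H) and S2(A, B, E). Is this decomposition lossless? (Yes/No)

The shared attributes are {A} and {A}⁺ = {A}.
Neither S1 nor S2 is contained in that closure, so the decomposition is lossy.

No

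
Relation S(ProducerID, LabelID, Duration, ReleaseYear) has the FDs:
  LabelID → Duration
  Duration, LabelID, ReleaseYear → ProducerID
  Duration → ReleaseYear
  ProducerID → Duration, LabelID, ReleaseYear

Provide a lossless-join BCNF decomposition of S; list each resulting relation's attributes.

Candidate keys of the original relation: {LabelID}, {ProducerID}.
Within {Duration, LabelID, ProducerID, ReleaseYear}: {Duration}⁺ ∩ {Duration, LabelID, ProducerID, ReleaseYear} = {Duration, ReleaseYear}, not the whole set, so Duration → ReleaseYear violates BCNF; decompose into {Duration, ReleaseYear} and {Duration, LabelID, ProducerID}.
{Duration, ReleaseYear} has no BCNF violation.
{Duration, LabelID, ProducerID} has no BCNF violation.

{Duration, LabelID, ProducerID}; {Duration, ReleaseYear}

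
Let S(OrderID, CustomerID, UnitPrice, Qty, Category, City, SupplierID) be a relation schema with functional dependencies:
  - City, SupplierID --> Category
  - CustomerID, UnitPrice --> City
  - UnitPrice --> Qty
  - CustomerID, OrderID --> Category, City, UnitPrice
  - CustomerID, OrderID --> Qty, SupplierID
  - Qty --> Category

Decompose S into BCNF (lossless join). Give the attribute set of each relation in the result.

{Category, City, SupplierID}; {City, CustomerID, UnitPrice}; {CustomerID, OrderID, SupplierID, UnitPrice}; {Qty, UnitPrice}

Candidate key of the original relation: {CustomerID, OrderID}.
{Category, City, CustomerID, OrderID, Qty, SupplierID, UnitPrice}: {City, SupplierID} determines {Category, City, SupplierID} here but is not a superkey — split on City, SupplierID --> Category, giving {Category, City, SupplierID} and {City, CustomerID, OrderID, Qty, SupplierID, UnitPrice}.
{Category, City, SupplierID}: every determinant is a superkey — BCNF.
{City, CustomerID, OrderID, Qty, SupplierID, UnitPrice}: {CustomerID, UnitPrice} determines {City, CustomerID, Qty, UnitPrice} here but is not a superkey — split on CustomerID, UnitPrice --> City, Qty, giving {City, CustomerID, Qty, UnitPrice} and {CustomerID, OrderID, SupplierID, UnitPrice}.
{City, CustomerID, Qty, UnitPrice}: {UnitPrice} determines {Qty, UnitPrice} here but is not a superkey — split on UnitPrice --> Qty, giving {Qty, UnitPrice} and {City, CustomerID, UnitPrice}.
{Qty, UnitPrice}: every determinant is a superkey — BCNF.
{City, CustomerID, UnitPrice}: every determinant is a superkey — BCNF.
{CustomerID, OrderID, SupplierID, UnitPrice}: every determinant is a superkey — BCNF.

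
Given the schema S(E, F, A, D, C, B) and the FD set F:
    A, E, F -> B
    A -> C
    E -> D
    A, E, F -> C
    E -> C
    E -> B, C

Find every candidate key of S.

Attributes never on any right-hand side: {A, E, F} — every candidate key must contain all of them.
{A, E, F}⁺ = {A, B, C, D, E, F}, which is every attribute, so {A, E, F} is a candidate key.
No smaller or unrelated set reaches every attribute, so there are no other keys.

{A, E, F}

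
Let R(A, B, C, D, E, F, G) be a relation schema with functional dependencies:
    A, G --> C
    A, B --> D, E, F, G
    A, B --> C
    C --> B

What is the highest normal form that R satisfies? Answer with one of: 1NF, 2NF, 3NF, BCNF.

Candidate keys: {A, B}, {A, C}, {A, G}. Prime attributes: {A, B, C, G}.
For C --> B we have {C}⁺ = {B, C}; {C} is not a superkey, so BCNF fails.
Its right-hand attributes {B} are all prime, as are those of every other non-superkey FD — the relation is in 3NF.

3NF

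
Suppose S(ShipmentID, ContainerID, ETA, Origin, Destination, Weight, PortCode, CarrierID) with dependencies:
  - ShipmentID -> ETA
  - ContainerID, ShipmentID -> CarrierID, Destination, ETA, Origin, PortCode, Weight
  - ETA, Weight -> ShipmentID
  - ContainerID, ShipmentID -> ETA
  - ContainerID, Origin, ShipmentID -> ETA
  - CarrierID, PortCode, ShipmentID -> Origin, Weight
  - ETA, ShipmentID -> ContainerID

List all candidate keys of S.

{ETA, Weight}, {ShipmentID}

{ShipmentID}⁺ = {CarrierID, ContainerID, Destination, ETA, Origin, PortCode, ShipmentID, Weight} — all of the relation — so {ShipmentID} is a candidate key.
{ETA, Weight}⁺ = {CarrierID, ContainerID, Destination, ETA, Origin, PortCode, ShipmentID, Weight} — all of the relation — so {ETA, Weight} is a candidate key.
These are minimal and exhaustive — every other superkey contains one of them.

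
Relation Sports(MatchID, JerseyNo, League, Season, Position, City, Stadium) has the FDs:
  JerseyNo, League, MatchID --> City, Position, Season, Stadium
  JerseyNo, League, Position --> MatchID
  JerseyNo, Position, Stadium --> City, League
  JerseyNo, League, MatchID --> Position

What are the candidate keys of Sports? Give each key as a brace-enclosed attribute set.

{JerseyNo, League, MatchID}, {JerseyNo, League, Position}, {JerseyNo, Position, Stadium}

{JerseyNo} never appears on the right of any FD, so every key must include it.
Closure of {JerseyNo, League, MatchID} is {City, JerseyNo, League, MatchID, Position, Season, Stadium}, the whole schema; {JerseyNo, League, MatchID} is a candidate key.
Closure of {JerseyNo, League, Position} is {City, JerseyNo, League, MatchID, Position, Season, Stadium}, the whole schema; {JerseyNo, League, Position} is a candidate key.
Closure of {JerseyNo, Position, Stadium} is {City, JerseyNo, League, MatchID, Position, Season, Stadium}, the whole schema; {JerseyNo, Position, Stadium} is a candidate key.
No proper subset of any of these is a key, and no other minimal superkey exists.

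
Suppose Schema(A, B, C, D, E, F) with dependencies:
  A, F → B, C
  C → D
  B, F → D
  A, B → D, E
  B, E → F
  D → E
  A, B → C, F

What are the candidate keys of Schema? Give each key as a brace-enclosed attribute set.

No FD produces {A}, so it must be in every candidate key.
{A, B} is a candidate key since {A, B}⁺ = {A, B, C, D, E, F} covers every attribute.
{A, F} is a candidate key since {A, F}⁺ = {A, B, C, D, E, F} covers every attribute.
Any other superkey properly contains one of these, so there are no further candidate keys.

{A, B}, {A, F}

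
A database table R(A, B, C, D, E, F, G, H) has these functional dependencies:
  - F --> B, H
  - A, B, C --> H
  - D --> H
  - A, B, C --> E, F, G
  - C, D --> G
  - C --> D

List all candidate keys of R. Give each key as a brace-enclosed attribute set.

{A, B, C}, {A, C, F}

Attributes never on any right-hand side: {A, C} — every candidate key must contain all of them.
{A, B, C}⁺ = {A, B, C, D, E, F, G, H}, which is every attribute, so {A, B, C} is a candidate key.
{A, C, F}⁺ = {A, B, C, D, E, F, G, H}, which is every attribute, so {A, C, F} is a candidate key.
No proper subset of any of these is a key, and no other minimal superkey exists.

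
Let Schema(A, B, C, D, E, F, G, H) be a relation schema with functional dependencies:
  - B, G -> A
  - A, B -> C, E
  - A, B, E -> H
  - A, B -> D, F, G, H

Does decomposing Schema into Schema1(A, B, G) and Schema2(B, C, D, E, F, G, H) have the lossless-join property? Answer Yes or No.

Yes

The shared attributes are {B, G} and {B, G}⁺ = {A, B, C, D, E, F, G, H}.
Schema1 is contained in that closure, so Schema1 ∩ Schema2 -> Schema1 holds and the join is lossless.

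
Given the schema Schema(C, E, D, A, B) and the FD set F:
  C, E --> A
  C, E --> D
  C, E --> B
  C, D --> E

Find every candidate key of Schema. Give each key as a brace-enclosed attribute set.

{C, D}, {C, E}

No FD produces {C}, so it must be in every candidate key.
Closure of {C, D} is {A, B, C, D, E}, the whole schema; {C, D} is a candidate key.
Closure of {C, E} is {A, B, C, D, E}, the whole schema; {C, E} is a candidate key.
No proper subset of any of these is a key, and no other minimal superkey exists.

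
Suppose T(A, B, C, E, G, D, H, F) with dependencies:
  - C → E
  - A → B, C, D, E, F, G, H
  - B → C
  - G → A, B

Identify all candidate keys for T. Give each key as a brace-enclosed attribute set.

{A} is a candidate key since {A}⁺ = {A, B, C, D, E, F, G, H} covers every attribute.
{G} is a candidate key since {G}⁺ = {A, B, C, D, E, F, G, H} covers every attribute.
No proper subset of any of these is a key, and no other minimal superkey exists.

{A}, {G}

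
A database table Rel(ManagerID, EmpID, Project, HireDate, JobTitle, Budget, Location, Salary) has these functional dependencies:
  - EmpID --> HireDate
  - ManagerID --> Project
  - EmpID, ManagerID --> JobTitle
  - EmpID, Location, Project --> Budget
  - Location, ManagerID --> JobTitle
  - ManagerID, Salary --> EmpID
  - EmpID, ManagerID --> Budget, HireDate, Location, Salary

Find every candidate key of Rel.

{EmpID, ManagerID}, {ManagerID, Salary}

{ManagerID} never appears on the right of any FD, so every key must include it.
{EmpID, ManagerID}⁺ = {Budget, EmpID, HireDate, JobTitle, Location, ManagerID, Project, Salary}, which is every attribute, so {EmpID, ManagerID} is a candidate key.
{ManagerID, Salary}⁺ = {Budget, EmpID, HireDate, JobTitle, Location, ManagerID, Project, Salary}, which is every attribute, so {ManagerID, Salary} is a candidate key.
These are minimal and exhaustive — every other superkey contains one of them.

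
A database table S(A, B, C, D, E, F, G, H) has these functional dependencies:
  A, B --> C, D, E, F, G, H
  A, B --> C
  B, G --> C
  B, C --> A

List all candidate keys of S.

{A, B}, {B, C}, {B, G}

No FD produces {B}, so it must be in every candidate key.
{A, B}⁺ = {A, B, C, D, E, F, G, H}, which is every attribute, so {A, B} is a candidate key.
{B, C}⁺ = {A, B, C, D, E, F, G, H}, which is every attribute, so {B, C} is a candidate key.
{B, G}⁺ = {A, B, C, D, E, F, G, H}, which is every attribute, so {B, G} is a candidate key.
No proper subset of any of these is a key, and no other minimal superkey exists.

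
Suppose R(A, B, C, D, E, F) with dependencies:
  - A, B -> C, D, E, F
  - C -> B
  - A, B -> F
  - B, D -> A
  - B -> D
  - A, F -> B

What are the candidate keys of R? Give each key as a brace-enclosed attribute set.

{B}⁺ = {A, B, C, D, E, F}, which is every attribute, so {B} is a candidate key.
{C}⁺ = {A, B, C, D, E, F}, which is every attribute, so {C} is a candidate key.
{A, F}⁺ = {A, B, C, D, E, F}, which is every attribute, so {A, F} is a candidate key.
No proper subset of any of these is a key, and no other minimal superkey exists.

{A, F}, {B}, {C}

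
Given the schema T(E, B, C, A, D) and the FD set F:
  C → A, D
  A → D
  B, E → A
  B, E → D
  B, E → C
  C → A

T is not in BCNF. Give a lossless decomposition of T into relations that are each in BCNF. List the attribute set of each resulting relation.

{A, C}; {A, D}; {B, C, E}

Candidate key of the original relation: {B, E}.
In {A, B, C, D, E}, {C} is not a superkey ({C}⁺ restricted to this set is {A, C, D}), so split on C → A, D into {A, C, D} and {B, C, E}.
In {A, C, D}, {A} is not a superkey ({A}⁺ restricted to this set is {A, D}), so split on A → D into {A, D} and {A, C}.
{A, D} is in BCNF.
{A, C} is in BCNF.
{B, C, E} is in BCNF.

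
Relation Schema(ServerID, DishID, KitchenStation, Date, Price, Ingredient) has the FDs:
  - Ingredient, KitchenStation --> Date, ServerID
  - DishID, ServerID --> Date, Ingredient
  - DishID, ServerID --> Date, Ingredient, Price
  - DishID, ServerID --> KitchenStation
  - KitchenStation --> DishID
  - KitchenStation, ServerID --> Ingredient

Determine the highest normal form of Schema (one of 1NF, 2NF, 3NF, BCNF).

3NF

Candidate keys: {DishID, ServerID}, {Ingredient, KitchenStation}, {KitchenStation, ServerID}. Prime attributes: {DishID, Ingredient, KitchenStation, ServerID}.
KitchenStation --> DishID: {KitchenStation}⁺ = {DishID, KitchenStation}, which is not all of the attributes, so the left side is not a superkey — BCNF is violated.
Its right-hand attributes {DishID} are all prime, as are those of every other non-superkey FD — the relation is in 3NF.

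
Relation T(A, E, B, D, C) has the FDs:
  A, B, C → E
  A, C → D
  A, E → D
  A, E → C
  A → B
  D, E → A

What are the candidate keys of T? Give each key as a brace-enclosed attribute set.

{A, C}, {A, E}, {D, E}

{A, C} is a candidate key since {A, C}⁺ = {A, B, C, D, E} covers every attribute.
{A, E} is a candidate key since {A, E}⁺ = {A, B, C, D, E} covers every attribute.
{D, E} is a candidate key since {D, E}⁺ = {A, B, C, D, E} covers every attribute.
Any other superkey properly contains one of these, so there are no further candidate keys.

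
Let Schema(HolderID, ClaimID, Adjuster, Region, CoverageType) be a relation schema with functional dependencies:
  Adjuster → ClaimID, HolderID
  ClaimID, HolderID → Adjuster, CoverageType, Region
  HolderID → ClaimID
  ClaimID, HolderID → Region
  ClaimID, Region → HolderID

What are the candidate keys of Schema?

{Adjuster}, {ClaimID, Region}, {HolderID}

Closure of {Adjuster} is {Adjuster, ClaimID, CoverageType, HolderID, Region}, the whole schema; {Adjuster} is a candidate key.
Closure of {HolderID} is {Adjuster, ClaimID, CoverageType, HolderID, Region}, the whole schema; {HolderID} is a candidate key.
Closure of {ClaimID, Region} is {Adjuster, ClaimID, CoverageType, HolderID, Region}, the whole schema; {ClaimID, Region} is a candidate key.
Any other superkey properly contains one of these, so there are no further candidate keys.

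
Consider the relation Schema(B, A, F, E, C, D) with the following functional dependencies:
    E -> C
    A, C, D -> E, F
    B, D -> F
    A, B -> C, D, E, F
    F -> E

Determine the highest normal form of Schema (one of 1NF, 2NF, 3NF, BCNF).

2NF

Candidate key: {A, B}. Prime attributes: {A, B}.
E -> C: {E}⁺ = {C, E}, which is not all of the attributes, so the left side is not a superkey — BCNF is violated.
E -> C has non-prime {C} on the right and a non-superkey on the left, so 3NF fails.
No proper subset of a key has a non-prime attribute in its closure, so there is no partial dependency; 2NF holds.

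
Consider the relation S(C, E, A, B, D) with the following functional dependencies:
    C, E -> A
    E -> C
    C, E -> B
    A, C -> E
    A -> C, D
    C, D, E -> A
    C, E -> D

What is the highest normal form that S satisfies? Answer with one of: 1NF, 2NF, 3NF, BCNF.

Candidate keys: {A}, {E}. Prime attributes: {A, E}.
Every FD has a superkey on the left, so the relation is in BCNF.

BCNF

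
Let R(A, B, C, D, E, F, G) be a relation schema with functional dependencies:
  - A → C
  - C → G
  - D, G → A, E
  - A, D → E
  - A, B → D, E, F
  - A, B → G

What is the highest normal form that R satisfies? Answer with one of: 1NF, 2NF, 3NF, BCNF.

1NF

Candidate keys: {A, B}, {B, C, D}, {B, D, G}. Prime attributes: {A, B, C, D, G}.
For A → C we have {A}⁺ = {A, C, G}; {A} is not a superkey, so BCNF fails.
D, G → A, E has non-prime {E} on the right and a non-superkey on the left, so 3NF fails.
{C, D} is a proper subset of the key {B, C, D}, and {C, D}⁺ contains the non-prime attribute {E} — a partial dependency, so 2NF is violated.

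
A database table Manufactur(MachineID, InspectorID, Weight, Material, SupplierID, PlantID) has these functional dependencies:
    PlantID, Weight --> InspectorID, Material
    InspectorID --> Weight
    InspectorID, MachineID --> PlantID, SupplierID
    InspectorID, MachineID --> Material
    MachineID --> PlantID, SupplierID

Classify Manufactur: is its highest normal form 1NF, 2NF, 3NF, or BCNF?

1NF

Candidate keys: {InspectorID, MachineID}, {MachineID, Weight}. Prime attributes: {InspectorID, MachineID, Weight}.
For PlantID, Weight --> InspectorID, Material we have {PlantID, Weight}⁺ = {InspectorID, Material, PlantID, Weight}; {PlantID, Weight} is not a superkey, so BCNF fails.
PlantID, Weight --> InspectorID, Material determines the non-prime attribute {Material} from a non-superkey — 3NF is violated.
Since {MachineID} ⊂ {InspectorID, MachineID} and {MachineID}⁺ ⊇ {PlantID, SupplierID} with {PlantID, SupplierID} non-prime, there is a partial dependency; 2NF fails.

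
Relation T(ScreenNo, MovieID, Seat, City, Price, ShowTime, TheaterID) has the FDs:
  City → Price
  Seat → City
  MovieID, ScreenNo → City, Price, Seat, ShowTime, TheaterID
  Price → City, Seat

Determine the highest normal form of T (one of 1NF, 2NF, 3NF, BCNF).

Candidate key: {MovieID, ScreenNo}. Prime attributes: {MovieID, ScreenNo}.
City → Price breaks BCNF: {City}⁺ = {City, Price, Seat}, so {City} is not a superkey.
City → Price determines the non-prime attribute {Price} from a non-superkey — 3NF is violated.
Checking every proper subset of each key, none determines a non-prime attribute — 2NF is satisfied.

2NF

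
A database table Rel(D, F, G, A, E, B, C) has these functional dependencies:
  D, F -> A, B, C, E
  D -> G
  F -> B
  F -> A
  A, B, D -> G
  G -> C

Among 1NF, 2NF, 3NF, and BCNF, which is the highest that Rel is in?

Candidate key: {D, F}. Prime attributes: {D, F}.
For D -> G we have {D}⁺ = {C, D, G}; {D} is not a superkey, so BCNF fails.
Because {G} is non-prime and the left side of D -> G is not a superkey, the relation is not in 3NF.
Since {D} ⊂ {D, F} and {D}⁺ ⊇ {C, G} with {C, G} non-prime, there is a partial dependency; 2NF fails.

1NF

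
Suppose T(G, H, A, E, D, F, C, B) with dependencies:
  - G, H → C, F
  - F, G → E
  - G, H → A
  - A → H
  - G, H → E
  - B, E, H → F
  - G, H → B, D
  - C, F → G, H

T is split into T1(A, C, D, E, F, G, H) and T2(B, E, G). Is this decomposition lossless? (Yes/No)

T1 ∩ T2 = {E, G}; its closure under F is {E, G}.
The closure covers neither T1 nor T2 entirely; the join is not lossless.

No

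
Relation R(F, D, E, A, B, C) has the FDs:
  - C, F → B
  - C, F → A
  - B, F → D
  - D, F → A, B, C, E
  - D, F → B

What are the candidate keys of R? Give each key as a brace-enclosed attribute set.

{B, F}, {C, F}, {D, F}

{F} never appears on the right of any FD, so every key must include it.
{B, F}⁺ = {A, B, C, D, E, F} — all of the relation — so {B, F} is a candidate key.
{C, F}⁺ = {A, B, C, D, E, F} — all of the relation — so {C, F} is a candidate key.
{D, F}⁺ = {A, B, C, D, E, F} — all of the relation — so {D, F} is a candidate key.
Any other superkey properly contains one of these, so there are no further candidate keys.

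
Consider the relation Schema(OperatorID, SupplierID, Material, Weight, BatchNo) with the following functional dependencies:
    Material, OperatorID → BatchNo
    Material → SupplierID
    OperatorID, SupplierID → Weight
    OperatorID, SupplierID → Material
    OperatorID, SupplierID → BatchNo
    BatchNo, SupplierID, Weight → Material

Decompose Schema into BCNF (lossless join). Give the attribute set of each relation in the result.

{BatchNo, Material, OperatorID, Weight}; {Material, SupplierID}

Candidate keys of the original relation: {Material, OperatorID}, {OperatorID, SupplierID}.
{BatchNo, Material, OperatorID, SupplierID, Weight}: {Material} determines {Material, SupplierID} here but is not a superkey — split on Material → SupplierID, giving {Material, SupplierID} and {BatchNo, Material, OperatorID, Weight}.
{Material, SupplierID} is in BCNF.
{BatchNo, Material, OperatorID, Weight} is in BCNF.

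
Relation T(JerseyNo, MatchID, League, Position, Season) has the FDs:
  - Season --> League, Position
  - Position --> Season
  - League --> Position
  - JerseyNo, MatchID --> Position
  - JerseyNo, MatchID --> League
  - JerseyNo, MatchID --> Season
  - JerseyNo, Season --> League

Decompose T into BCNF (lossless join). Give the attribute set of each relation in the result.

{JerseyNo, MatchID, Season}; {League, Position, Season}

Candidate key of the original relation: {JerseyNo, MatchID}.
In {JerseyNo, League, MatchID, Position, Season}, {Season} is not a superkey ({Season}⁺ restricted to this set is {League, Position, Season}), so split on Season --> League, Position into {League, Position, Season} and {JerseyNo, MatchID, Season}.
{League, Position, Season}: every determinant is a superkey — BCNF.
{JerseyNo, MatchID, Season}: every determinant is a superkey — BCNF.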